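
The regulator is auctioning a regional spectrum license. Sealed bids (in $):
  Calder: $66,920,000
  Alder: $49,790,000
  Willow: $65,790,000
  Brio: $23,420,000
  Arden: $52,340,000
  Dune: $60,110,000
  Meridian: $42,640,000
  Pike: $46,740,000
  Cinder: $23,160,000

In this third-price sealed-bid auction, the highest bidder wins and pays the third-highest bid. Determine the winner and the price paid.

Third-price sealed-bid auction: the highest bidder wins and pays the third-highest bid.
Bids ranked: 66,920,000 (Calder) > 65,790,000 (Willow) > 60,110,000 (Dune) > 52,340,000 (Arden) > 49,790,000 (Alder) > 46,740,000 (Pike) > …
Calder is highest; pays the third-highest bid, $60,110,000.

Calder pays $60,110,000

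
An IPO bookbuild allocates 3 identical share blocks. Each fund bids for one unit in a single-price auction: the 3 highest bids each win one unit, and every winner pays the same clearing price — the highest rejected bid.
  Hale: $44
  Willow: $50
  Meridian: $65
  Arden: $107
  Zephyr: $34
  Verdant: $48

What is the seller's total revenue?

Ordering the bids: 107 (Arden), 65 (Meridian), 50 (Willow), 48 (Verdant), 44 (Hale), …
The 3 highest are Arden, Meridian, Willow.
Highest unsuccessful bid: $48 → clearing price.
Total revenue = 3 × $48 = $144.

Total revenue: $144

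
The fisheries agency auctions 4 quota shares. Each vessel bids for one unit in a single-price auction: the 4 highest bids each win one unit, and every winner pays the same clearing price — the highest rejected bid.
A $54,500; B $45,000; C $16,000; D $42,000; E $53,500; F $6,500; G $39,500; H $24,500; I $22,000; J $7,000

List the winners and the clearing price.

Bids ranked high→low: 54,500 (A), 53,500 (E), 45,000 (B), 42,000 (D), 39,500 (G), 24,500 (H), …
The 4 highest are A, E, B, D.
First losing bid is G's $39,500, which sets the uniform price.

A, E, B, D; each pays $39,500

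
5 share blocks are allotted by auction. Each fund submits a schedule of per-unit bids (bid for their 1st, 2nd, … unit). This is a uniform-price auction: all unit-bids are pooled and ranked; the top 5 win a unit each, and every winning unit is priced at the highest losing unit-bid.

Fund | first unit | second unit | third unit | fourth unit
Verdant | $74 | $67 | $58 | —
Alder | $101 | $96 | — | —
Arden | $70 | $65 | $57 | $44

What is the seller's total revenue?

Total revenue: $325

Merging the schedules and taking the best 5: 101 (Alder-1), 96 (Alder-2), 74 (Verdant-1), 70 (Arden-1), 67 (Verdant-2)
The (k+1)-th unit-bid is $65.
Allocation: Alder 2, Arden 1, Verdant 2. Every unit priced at $65.
Revenue = 5 × 65 = $325.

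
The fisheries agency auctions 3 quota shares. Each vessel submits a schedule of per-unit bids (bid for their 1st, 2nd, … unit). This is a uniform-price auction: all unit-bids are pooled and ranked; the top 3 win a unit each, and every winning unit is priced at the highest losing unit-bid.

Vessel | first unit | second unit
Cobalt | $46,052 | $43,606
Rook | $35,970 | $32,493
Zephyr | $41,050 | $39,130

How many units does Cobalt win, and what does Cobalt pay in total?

All unit-bids, highest first — top 3: 46,052 (Cobalt-1), 43,606 (Cobalt-2), 41,050 (Zephyr-1)
Highest rejected unit-bid = $39,130.
Cobalt wins 2 unit(s) at $39,130 each.

Cobalt: 2 units, pays $78,260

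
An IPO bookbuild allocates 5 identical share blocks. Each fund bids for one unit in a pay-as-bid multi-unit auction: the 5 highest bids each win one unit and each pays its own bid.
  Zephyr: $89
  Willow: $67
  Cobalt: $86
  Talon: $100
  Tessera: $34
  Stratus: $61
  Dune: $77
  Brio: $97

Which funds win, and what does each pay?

Talon $100, Brio $97, Zephyr $89, Cobalt $86, Dune $77

Ordering the bids: 100 (Talon), 97 (Brio), 89 (Zephyr), 86 (Cobalt), 77 (Dune), 67 (Willow), 61 (Stratus), …
The 5 highest are Talon, Brio, Zephyr, Cobalt, Dune.
Each winner pays its own bid: Talon $100, Brio $97, Zephyr $89, Cobalt $86, Dune $77.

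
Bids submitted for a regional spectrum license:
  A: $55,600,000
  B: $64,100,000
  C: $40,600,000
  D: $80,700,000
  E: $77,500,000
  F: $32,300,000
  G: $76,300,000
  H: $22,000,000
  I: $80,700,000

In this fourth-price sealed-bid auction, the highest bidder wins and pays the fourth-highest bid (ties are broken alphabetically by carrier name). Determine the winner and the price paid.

D pays $76,300,000

Fourth-price sealed-bid auction: the highest bidder wins and pays the fourth-highest bid.
Bids ranked: 80,700,000 (D) > 80,700,000 (I) > 77,500,000 (E) > 76,300,000 (G) > 64,100,000 (B) > 55,600,000 (A) > …
D and I tie at $80,700,000; tie-break gives it to D.
D wins; payment is bid #4 in the ranking = $76,300,000.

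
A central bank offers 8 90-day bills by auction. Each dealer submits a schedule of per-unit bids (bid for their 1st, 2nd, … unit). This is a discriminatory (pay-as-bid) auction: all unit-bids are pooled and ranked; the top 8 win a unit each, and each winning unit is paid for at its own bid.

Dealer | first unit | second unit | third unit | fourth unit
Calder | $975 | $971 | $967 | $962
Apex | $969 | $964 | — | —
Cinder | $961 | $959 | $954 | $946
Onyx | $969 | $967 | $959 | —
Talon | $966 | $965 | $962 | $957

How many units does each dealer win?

Apex 1, Calder 3, Onyx 2, Talon 2

Merging the schedules and taking the best 8: 975 (Calder-1), 971 (Calder-2), 969 (Apex-1), 969 (Onyx-1), 967 (Calder-3), 967 (Onyx-2), 966 (Talon-1), 965 (Talon-2)
Next rejected bid: $964 (not a price — pay-as-bid).
Allocation: Apex 1, Calder 3, Onyx 2, Talon 2.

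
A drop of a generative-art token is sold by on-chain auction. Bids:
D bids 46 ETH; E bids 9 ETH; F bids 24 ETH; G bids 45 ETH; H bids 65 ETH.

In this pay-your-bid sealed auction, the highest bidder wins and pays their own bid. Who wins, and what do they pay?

Pay-your-bid sealed auction: the highest bidder wins and pays their own bid.
Bids in order: 65 (H) > 46 (D) > 45 (G) > 24 (F) > 9 (E)
First-price: H pays what they bid, 65 ETH.

H pays 65 ETH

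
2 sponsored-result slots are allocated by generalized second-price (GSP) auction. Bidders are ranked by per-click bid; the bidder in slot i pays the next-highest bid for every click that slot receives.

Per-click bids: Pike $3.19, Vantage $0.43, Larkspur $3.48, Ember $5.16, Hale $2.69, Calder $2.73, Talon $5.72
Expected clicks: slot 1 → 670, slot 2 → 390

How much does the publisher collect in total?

Per-click bids in order: $5.72 (Talon) > $5.16 (Ember) > $3.48 (Larkspur) > …
Slot 1: Talon pays $5.16 × 670 = $3457.20
Slot 2: Ember pays $3.48 × 390 = $1357.20
Total = $4814.40

Total revenue: $4814.40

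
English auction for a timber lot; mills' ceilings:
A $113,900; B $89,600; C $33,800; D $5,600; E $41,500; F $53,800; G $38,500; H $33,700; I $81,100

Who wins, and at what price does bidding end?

Ascending (English) auction: the price rises until one bidder remains; the winner pays the price at which the last rival dropped out.
Limits ranked: 113,900 (A) > 89,600 (B) > 81,100 (I) > 53,800 (F) > 41,500 (E) > 38,500 (G) > …
Once the price passes $89,600, only A is left; the hammer falls at B's limit of $89,600.

A wins at $89,600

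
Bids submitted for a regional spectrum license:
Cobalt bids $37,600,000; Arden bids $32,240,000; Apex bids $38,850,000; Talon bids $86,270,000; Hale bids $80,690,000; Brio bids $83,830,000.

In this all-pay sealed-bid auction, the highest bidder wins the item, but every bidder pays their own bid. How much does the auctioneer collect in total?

Total revenue: $359,480,000

Bids in order: 86,270,000 (Talon) > 83,830,000 (Brio) > 80,690,000 (Hale) > 38,850,000 (Apex) > 37,600,000 (Cobalt) > 32,240,000 (Arden)
Every bidder forfeits their bid regardless of winning.
Revenue = 37,600,000 + 32,240,000 + 38,850,000 + 86,270,000 + 80,690,000 + 83,830,000 = $359,480,000.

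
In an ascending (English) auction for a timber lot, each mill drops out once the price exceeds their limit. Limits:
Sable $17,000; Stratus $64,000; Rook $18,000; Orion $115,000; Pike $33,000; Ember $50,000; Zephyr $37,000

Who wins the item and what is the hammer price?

Orion wins at $64,000

Rule: the price rises until one bidder remains; the winner pays the price at which the last rival dropped out.
Sorting limits: 115,000 (Orion) > 64,000 (Stratus) > 50,000 (Ember) > 37,000 (Zephyr) > 33,000 (Pike) > 18,000 (Rook) > …
Stratus is the last rival to drop out, at $64,000; Orion remains and wins at that price.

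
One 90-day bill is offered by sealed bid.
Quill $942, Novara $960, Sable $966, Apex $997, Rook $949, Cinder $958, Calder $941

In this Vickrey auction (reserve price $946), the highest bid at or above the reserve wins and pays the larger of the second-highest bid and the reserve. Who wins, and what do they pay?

Rule: the highest bid at or above the reserve wins and pays the larger of the second-highest bid and the reserve.
Bids ranked: 997 (Apex) > 966 (Sable) > 960 (Novara) > 958 (Cinder) > 949 (Rook) > 942 (Quill) > …
Apex has the top bid at or above the reserve ($997).
Second-highest bid $966 exceeds the reserve $946 → payment $966.

Apex pays $966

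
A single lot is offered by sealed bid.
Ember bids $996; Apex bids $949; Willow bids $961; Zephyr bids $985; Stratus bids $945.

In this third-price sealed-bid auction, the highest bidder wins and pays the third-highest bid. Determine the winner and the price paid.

Rule: the highest bidder wins and pays the third-highest bid.
Sorting bids: 996 (Ember) > 985 (Zephyr) > 961 (Willow) > 949 (Apex) > 945 (Stratus)
Ember is highest; pays the third-highest bid, $961.

Ember pays $961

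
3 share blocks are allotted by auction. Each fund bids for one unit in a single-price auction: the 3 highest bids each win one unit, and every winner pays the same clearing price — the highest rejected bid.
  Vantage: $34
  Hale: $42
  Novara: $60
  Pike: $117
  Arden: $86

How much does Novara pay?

Sorting: 117 (Pike), 86 (Arden), 60 (Novara), 42 (Hale), 34 (Vantage)
Top 3: Pike, Arden, Novara.
Highest unsuccessful bid: $42 → clearing price.
Novara wins → pays $42.

Novara pays $42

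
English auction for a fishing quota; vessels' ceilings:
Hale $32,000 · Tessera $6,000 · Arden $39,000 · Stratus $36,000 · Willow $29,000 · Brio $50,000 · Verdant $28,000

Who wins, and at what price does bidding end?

Sorting limits: 50,000 (Brio) > 39,000 (Arden) > 36,000 (Stratus) > 32,000 (Hale) > 29,000 (Willow) > 28,000 (Verdant) > …
Arden is the last rival to drop out, at $39,000; Brio remains and wins at that price.

Brio wins at $39,000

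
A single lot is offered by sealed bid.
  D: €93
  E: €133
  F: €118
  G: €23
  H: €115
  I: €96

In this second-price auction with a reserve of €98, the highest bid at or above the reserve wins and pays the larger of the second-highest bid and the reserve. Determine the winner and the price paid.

Rule: the highest bid at or above the reserve wins and pays the larger of the second-highest bid and the reserve.
Bids in order: 133 (E) > 118 (F) > 115 (H) > 96 (I) > 93 (D) > 23 (G)
E has the top bid at or above the reserve (€133).
Second-highest bid €118 exceeds the reserve €98 → payment €118.

E pays €118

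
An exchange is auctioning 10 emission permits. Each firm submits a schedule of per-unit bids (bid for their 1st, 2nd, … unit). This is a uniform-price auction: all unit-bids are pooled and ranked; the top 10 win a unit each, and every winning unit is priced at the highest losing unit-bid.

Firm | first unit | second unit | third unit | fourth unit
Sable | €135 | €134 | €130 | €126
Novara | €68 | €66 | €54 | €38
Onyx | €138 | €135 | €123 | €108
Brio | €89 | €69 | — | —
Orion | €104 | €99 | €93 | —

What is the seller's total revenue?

All unit-bids, highest first — top 10: 138 (Onyx-1), 135 (Sable-1), 135 (Onyx-2), 134 (Sable-2), 130 (Sable-3), 126 (Sable-4), 123 (Onyx-3), 108 (Onyx-4), 104 (Orion-1), 99 (Orion-2)
First bid not allocated: €93.
Allocation: Onyx 4, Orion 2, Sable 4. Every unit priced at €93.
Revenue = 10 × 93 = €930.

Total revenue: €930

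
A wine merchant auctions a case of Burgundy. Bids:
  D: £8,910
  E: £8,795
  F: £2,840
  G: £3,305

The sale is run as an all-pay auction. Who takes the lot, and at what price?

All-pay auction: the highest bidder wins the item, but every bidder pays their own bid.
Bids ranked: 8,910 (D) > 8,795 (E) > 3,305 (G) > 2,840 (F)
D is highest and takes the item; every bidder forfeits their bid.

D pays £8,910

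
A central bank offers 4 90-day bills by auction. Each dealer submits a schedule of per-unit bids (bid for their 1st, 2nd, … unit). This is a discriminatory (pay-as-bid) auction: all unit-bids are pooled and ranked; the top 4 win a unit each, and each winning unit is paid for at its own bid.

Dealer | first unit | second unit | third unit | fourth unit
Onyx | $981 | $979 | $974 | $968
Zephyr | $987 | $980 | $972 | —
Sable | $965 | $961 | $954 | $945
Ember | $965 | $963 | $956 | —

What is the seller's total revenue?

Pooled unit-bids ranked (top 4): 987 (Zephyr-1), 981 (Onyx-1), 980 (Zephyr-2), 979 (Onyx-2)
Next rejected bid: $974 (not a price — pay-as-bid).
Each winning unit pays its own bid.
Revenue = 987 + 981 + 980 + 979 = $3,927.

Total revenue: $3,927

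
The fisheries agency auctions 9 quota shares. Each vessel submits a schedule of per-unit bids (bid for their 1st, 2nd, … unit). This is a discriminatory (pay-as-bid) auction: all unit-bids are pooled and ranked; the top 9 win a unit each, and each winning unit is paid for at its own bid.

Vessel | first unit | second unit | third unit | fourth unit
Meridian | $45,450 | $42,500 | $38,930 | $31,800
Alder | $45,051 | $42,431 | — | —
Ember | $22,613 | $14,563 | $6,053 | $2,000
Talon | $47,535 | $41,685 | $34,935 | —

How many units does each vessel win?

Alder 2, Meridian 4, Talon 3

Pooled unit-bids ranked (top 9): 47,535 (Talon-1), 45,450 (Meridian-1), 45,051 (Alder-1), 42,500 (Meridian-2), 42,431 (Alder-2), 41,685 (Talon-2), 38,930 (Meridian-3), 34,935 (Talon-3), 31,800 (Meridian-4)
Next rejected bid: $22,613 (not a price — pay-as-bid).
Allocation: Alder 2, Meridian 4, Talon 3.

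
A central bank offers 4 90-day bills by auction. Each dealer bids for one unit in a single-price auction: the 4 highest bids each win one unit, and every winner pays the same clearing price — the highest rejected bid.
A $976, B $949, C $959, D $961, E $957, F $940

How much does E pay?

Sorting: 976 (A), 961 (D), 959 (C), 957 (E), 949 (B), 940 (F)
Winners (4 units): A, D, C, E.
Highest unsuccessful bid: $949 → clearing price.
E wins → pays $949.

E pays $949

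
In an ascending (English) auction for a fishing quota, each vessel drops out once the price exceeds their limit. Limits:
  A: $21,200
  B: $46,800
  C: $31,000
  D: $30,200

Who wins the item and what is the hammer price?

B wins at $31,000

Limits in order: 46,800 (B) > 31,000 (C) > 30,200 (D) > 21,200 (A)
C is the last rival to drop out, at $31,000; B remains and wins at that price.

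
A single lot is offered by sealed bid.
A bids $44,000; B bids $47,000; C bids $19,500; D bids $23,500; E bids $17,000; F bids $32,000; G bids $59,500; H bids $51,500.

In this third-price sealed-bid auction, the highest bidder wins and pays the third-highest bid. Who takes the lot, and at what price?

G pays $47,000

Rule: the highest bidder wins and pays the third-highest bid.
Bids ranked: 59,500 (G) > 51,500 (H) > 47,000 (B) > 44,000 (A) > 32,000 (F) > 23,500 (D) > …
G is highest; pays the third-highest bid, $47,000.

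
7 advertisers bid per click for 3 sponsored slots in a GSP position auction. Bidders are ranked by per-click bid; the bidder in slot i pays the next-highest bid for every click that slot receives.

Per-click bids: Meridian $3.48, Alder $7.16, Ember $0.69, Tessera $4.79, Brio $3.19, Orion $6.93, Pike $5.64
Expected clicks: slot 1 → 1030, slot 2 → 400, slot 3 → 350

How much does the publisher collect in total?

Total revenue: $11070.40

Ranked by bid: $7.16 (Alder) > $6.93 (Orion) > $5.64 (Pike) > $4.79 (Tessera) > …
Slot 1: Alder pays $6.93 × 1030 = $7137.90
Slot 2: Orion pays $5.64 × 400 = $2256.00
Slot 3: Pike pays $4.79 × 350 = $1676.50
Total = $11070.40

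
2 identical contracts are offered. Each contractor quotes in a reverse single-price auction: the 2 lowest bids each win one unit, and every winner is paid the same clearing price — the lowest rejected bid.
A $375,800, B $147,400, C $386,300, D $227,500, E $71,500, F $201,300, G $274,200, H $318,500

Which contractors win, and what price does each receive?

Ordering the bids: 71,500 (E), 147,400 (B), 201,300 (F), 227,500 (D), …
The 2 lowest are E, B.
First losing bid is F's $201,300, which sets the uniform price.

E, B; each is paid $201,300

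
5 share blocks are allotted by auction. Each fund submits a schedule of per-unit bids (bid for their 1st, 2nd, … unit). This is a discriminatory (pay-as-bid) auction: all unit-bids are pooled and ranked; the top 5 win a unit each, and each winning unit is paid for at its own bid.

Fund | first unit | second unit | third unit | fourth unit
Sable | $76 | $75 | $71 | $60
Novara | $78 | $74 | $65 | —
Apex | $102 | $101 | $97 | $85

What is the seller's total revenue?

Total revenue: $463

Merging the schedules and taking the best 5: 102 (Apex-1), 101 (Apex-2), 97 (Apex-3), 85 (Apex-4), 78 (Novara-1)
Next rejected bid: $76 (not a price — pay-as-bid).
Each winning unit pays its own bid.
Revenue = 102 + 101 + 97 + 85 + 78 = $463.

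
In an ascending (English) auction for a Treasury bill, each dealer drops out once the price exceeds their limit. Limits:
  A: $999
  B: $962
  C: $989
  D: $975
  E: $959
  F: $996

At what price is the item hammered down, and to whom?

Limits ranked: 999 (A) > 996 (F) > 989 (C) > 975 (D) > 962 (B) > 959 (E)
F is the last rival to drop out, at $996; A remains and wins at that price.

A wins at $996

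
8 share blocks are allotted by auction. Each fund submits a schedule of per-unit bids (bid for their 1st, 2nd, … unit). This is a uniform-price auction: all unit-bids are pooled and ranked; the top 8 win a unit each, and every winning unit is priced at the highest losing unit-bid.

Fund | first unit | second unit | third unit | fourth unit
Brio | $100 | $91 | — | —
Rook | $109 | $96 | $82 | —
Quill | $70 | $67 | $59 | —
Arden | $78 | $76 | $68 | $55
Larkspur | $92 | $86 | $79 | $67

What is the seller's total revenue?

Total revenue: $624

Merging the schedules and taking the best 8: 109 (Rook-1), 100 (Brio-1), 96 (Rook-2), 92 (Larkspur-1), 91 (Brio-2), 86 (Larkspur-2), 82 (Rook-3), 79 (Larkspur-3)
Highest rejected unit-bid = $78.
Allocation: Brio 2, Larkspur 3, Rook 3. Every unit priced at $78.
Revenue = 8 × 78 = $624.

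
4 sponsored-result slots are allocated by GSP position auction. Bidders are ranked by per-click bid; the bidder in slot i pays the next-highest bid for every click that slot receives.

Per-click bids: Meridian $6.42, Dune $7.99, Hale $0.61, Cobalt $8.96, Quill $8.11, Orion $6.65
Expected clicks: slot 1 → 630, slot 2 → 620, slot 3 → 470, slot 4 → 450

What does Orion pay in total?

Orion pays $2889.00

Sorting advertisers: $8.96 (Cobalt) > $8.11 (Quill) > $7.99 (Dune) > $6.65 (Orion) > $6.42 (Meridian) > …
Orion holds slot 4 → pays next bid $6.42 × 450 clicks = $2889.00.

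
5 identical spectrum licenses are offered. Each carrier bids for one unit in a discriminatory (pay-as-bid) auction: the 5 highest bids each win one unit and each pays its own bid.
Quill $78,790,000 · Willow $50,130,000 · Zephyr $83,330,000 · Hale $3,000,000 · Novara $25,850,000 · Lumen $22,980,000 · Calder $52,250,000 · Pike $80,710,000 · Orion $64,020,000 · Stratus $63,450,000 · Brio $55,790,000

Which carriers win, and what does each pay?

Bids ranked high→low: 83,330,000 (Zephyr), 80,710,000 (Pike), 78,790,000 (Quill), 64,020,000 (Orion), 63,450,000 (Stratus), 55,790,000 (Brio), 52,250,000 (Calder), …
Winners (5 units): Zephyr, Pike, Quill, Orion, Stratus.
Each winner pays its own bid: Zephyr $83,330,000, Pike $80,710,000, Quill $78,790,000, Orion $64,020,000, Stratus $63,450,000.

Zephyr $83,330,000, Pike $80,710,000, Quill $78,790,000, Orion $64,020,000, Stratus $63,450,000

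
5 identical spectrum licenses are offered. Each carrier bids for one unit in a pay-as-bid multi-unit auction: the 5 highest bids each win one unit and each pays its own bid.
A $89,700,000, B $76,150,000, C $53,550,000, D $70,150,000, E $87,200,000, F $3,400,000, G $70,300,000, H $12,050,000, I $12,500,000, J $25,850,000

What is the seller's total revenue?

Bids ranked high→low: 89,700,000 (A), 87,200,000 (E), 76,150,000 (B), 70,300,000 (G), 70,150,000 (D), 53,550,000 (C), 25,850,000 (J), …
Top 5: A, E, B, G, D.
Total revenue = 89,700,000 + 87,200,000 + 76,150,000 + 70,300,000 + 70,150,000 = $393,500,000.

Total revenue: $393,500,000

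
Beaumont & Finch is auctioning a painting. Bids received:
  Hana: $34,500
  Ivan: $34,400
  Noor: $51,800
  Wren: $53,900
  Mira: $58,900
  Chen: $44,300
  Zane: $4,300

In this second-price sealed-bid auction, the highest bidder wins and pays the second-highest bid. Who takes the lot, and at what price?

Sorting bids: 58,900 (Mira) > 53,900 (Wren) > 51,800 (Noor) > 44,300 (Chen) > 34,500 (Hana) > 34,400 (Ivan) > …
Mira wins with the highest bid; price is set by the runner-up at $53,900.

Mira pays $53,900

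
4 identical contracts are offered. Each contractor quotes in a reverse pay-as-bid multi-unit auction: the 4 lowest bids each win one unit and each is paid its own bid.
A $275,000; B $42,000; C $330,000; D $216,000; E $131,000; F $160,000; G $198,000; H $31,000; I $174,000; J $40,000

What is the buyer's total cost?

Total cost: $244,000

Ordering the bids: 31,000 (H), 40,000 (J), 42,000 (B), 131,000 (E), 160,000 (F), 174,000 (I), …
Winners (4 units): H, J, B, E.
Total cost = 31,000 + 40,000 + 42,000 + 131,000 = $244,000.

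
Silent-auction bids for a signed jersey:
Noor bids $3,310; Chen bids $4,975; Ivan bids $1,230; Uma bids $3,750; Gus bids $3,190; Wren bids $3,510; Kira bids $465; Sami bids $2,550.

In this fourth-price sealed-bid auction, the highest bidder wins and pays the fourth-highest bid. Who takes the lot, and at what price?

Chen pays $3,310

Bids ranked: 4,975 (Chen) > 3,750 (Uma) > 3,510 (Wren) > 3,310 (Noor) > 3,190 (Gus) > 2,550 (Sami) > …
Chen wins; payment is bid #4 in the ranking = $3,310.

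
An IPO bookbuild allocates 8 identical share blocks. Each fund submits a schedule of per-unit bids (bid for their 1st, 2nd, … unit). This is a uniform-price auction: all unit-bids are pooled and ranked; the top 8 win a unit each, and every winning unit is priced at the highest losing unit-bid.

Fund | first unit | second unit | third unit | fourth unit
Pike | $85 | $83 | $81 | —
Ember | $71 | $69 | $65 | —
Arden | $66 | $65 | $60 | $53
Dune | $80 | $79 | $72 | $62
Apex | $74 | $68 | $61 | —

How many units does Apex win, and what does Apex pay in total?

Merging the schedules and taking the best 8: 85 (Pike-1), 83 (Pike-2), 81 (Pike-3), 80 (Dune-1), 79 (Dune-2), 74 (Apex-1), 72 (Dune-3), 71 (Ember-1)
Highest rejected unit-bid = $69.
Apex wins 1 unit(s) at $69 each.

Apex: 1 unit, pays $69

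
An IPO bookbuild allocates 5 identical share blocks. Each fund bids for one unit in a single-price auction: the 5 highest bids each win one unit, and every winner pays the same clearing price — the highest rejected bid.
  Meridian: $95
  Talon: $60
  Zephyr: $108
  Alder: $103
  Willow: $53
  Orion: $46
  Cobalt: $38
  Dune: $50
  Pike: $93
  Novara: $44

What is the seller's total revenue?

Total revenue: $265

Sorting: 108 (Zephyr), 103 (Alder), 95 (Meridian), 93 (Pike), 60 (Talon), 53 (Willow), 50 (Dune), …
Winners (5 units): Zephyr, Alder, Meridian, Pike, Talon.
Clearing price = highest rejected bid = $53.
Total revenue = 5 × $53 = $265.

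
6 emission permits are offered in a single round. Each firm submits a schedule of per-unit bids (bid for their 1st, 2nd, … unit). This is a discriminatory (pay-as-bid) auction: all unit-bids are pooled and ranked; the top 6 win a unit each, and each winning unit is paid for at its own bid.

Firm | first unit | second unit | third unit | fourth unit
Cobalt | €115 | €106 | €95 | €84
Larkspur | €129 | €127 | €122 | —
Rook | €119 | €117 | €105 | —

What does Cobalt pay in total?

Cobalt pays €115

Pooled unit-bids ranked (top 6): 129 (Larkspur-1), 127 (Larkspur-2), 122 (Larkspur-3), 119 (Rook-1), 117 (Rook-2), 115 (Cobalt-1)
Next rejected bid: €106 (not a price — pay-as-bid).
Cobalt's winning unit-bids: 115 = €115.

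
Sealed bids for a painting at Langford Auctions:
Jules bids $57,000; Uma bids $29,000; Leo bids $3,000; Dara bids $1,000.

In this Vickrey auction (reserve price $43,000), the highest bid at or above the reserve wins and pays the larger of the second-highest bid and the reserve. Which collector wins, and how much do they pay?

Jules pays $43,000

Vickrey auction (reserve price $43,000): the highest bid at or above the reserve wins and pays the larger of the second-highest bid and the reserve.
Bids in order: 57,000 (Jules) > 29,000 (Uma) > 3,000 (Leo) > 1,000 (Dara)
Jules has the top bid at or above the reserve ($57,000).
max(second-highest $29,000, reserve $43,000) = $43,000.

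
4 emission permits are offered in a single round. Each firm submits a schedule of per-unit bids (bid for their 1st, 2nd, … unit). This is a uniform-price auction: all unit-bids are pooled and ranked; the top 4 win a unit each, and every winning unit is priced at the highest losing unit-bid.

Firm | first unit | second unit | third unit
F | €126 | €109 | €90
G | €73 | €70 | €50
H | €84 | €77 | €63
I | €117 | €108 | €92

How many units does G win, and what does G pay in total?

Pooled unit-bids ranked (top 4): 126 (F-1), 117 (I-1), 109 (F-2), 108 (I-2)
First bid not allocated: €92.
G wins 0 unit(s) at €92 each.

G: 0 units, pays €0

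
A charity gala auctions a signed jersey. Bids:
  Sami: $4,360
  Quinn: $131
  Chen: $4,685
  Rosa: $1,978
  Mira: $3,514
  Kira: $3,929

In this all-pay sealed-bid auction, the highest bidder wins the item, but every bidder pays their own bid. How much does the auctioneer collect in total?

All-pay sealed-bid auction: the highest bidder wins the item, but every bidder pays their own bid.
Sorting bids: 4,685 (Chen) > 4,360 (Sami) > 3,929 (Kira) > 3,514 (Mira) > 1,978 (Rosa) > 131 (Quinn)
Chen wins with the top bid; all bids are sunk regardless.
Every bidder forfeits their bid regardless of winning.
Revenue = 4,360 + 131 + 4,685 + 1,978 + 3,514 + 3,929 = $18,597.

Total revenue: $18,597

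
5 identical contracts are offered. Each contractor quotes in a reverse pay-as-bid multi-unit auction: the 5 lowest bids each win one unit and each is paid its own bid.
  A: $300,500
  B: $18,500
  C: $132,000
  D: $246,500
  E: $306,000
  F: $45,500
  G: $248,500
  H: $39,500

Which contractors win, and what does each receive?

Ordering the bids: 18,500 (B), 39,500 (H), 45,500 (F), 132,000 (C), 246,500 (D), 248,500 (G), 300,500 (A), …
The 5 lowest are B, H, F, C, D.
Each winner is paid its own bid: B $18,500, H $39,500, F $45,500, C $132,000, D $246,500.

B $18,500, H $39,500, F $45,500, C $132,000, D $246,500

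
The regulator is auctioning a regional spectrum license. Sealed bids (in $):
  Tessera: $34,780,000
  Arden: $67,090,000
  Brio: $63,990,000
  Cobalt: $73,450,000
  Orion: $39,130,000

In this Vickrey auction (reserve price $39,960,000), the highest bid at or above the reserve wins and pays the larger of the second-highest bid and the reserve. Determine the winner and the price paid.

Vickrey auction (reserve price $39,960,000): the highest bid at or above the reserve wins and pays the larger of the second-highest bid and the reserve.
Sorting bids: 73,450,000 (Cobalt) > 67,090,000 (Arden) > 63,990,000 (Brio) > 39,130,000 (Orion) > 34,780,000 (Tessera)
Cobalt has the top bid at or above the reserve ($73,450,000).
max(second-highest $67,090,000, reserve $39,960,000) = $67,090,000; the reserve does not bind.

Cobalt pays $67,090,000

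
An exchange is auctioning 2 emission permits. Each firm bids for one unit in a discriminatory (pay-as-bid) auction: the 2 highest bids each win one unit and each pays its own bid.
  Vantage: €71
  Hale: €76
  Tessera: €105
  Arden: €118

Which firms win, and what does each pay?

Ordering the bids: 118 (Arden), 105 (Tessera), 76 (Hale), 71 (Vantage)
Winners (2 units): Arden, Tessera.
Each winner pays its own bid: Arden €118, Tessera €105.

Arden €118, Tessera €105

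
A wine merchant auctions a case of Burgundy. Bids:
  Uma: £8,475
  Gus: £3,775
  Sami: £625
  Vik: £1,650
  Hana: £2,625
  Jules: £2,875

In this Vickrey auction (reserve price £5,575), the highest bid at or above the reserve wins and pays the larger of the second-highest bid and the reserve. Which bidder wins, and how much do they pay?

Uma pays £5,575

Vickrey auction (reserve price £5,575): the highest bid at or above the reserve wins and pays the larger of the second-highest bid and the reserve.
Sorting bids: 8,475 (Uma) > 3,775 (Gus) > 2,875 (Jules) > 2,625 (Hana) > 1,650 (Vik) > 625 (Sami)
Highest eligible bid: Uma at £8,475.
max(second-highest £3,775, reserve £5,575) = £5,575.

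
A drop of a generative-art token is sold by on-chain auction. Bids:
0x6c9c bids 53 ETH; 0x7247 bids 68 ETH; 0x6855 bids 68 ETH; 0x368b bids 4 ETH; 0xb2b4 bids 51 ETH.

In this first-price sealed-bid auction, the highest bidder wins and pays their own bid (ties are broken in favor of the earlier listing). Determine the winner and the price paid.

0x7247 pays 68 ETH

Sorting bids: 68 (0x7247) > 68 (0x6855) > 53 (0x6c9c) > 51 (0xb2b4) > 4 (0x368b)
0x7247 and 0x6855 tie at 68 ETH; tie-break gives it to 0x7247.
0x7247 is highest → pays own bid, 68 ETH.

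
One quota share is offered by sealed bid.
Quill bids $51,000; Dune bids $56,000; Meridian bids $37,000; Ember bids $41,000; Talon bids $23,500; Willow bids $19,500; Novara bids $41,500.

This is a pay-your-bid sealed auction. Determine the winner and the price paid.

Bids in order: 56,000 (Dune) > 51,000 (Quill) > 41,500 (Novara) > 41,000 (Ember) > 37,000 (Meridian) > 23,500 (Talon) > …
Dune is highest → pays own bid, $56,000.

Dune pays $56,000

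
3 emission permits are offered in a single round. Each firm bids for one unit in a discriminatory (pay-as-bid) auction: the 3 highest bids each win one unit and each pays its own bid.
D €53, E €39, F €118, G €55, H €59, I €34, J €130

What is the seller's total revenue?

Total revenue: €307

Bids ranked high→low: 130 (J), 118 (F), 59 (H), 55 (G), 53 (D), …
Top 3: J, F, H.
Total revenue = 130 + 118 + 59 = €307.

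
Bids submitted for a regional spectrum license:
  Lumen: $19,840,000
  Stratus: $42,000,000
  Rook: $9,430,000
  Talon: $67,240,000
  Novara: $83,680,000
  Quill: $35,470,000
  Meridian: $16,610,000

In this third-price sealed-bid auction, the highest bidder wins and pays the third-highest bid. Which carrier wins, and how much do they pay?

Bids in order: 83,680,000 (Novara) > 67,240,000 (Talon) > 42,000,000 (Stratus) > 35,470,000 (Quill) > 19,840,000 (Lumen) > 16,610,000 (Meridian) > …
Novara is highest; pays the third-highest bid, $42,000,000.

Novara pays $42,000,000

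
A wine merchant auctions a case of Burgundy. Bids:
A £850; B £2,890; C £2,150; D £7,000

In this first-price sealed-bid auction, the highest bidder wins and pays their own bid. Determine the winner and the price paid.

D pays £7,000

Bids ranked: 7,000 (D) > 2,890 (B) > 2,150 (C) > 850 (A)
First-price: D pays what they bid, £7,000.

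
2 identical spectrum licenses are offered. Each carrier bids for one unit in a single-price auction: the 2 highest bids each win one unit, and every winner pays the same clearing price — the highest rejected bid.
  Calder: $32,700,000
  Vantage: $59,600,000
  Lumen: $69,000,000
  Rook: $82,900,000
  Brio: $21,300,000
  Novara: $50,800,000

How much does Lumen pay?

Sorting: 82,900,000 (Rook), 69,000,000 (Lumen), 59,600,000 (Vantage), 50,800,000 (Novara), …
Top 2: Rook, Lumen.
First losing bid is Vantage's $59,600,000, which sets the uniform price.
Lumen wins → pays $59,600,000.

Lumen pays $59,600,000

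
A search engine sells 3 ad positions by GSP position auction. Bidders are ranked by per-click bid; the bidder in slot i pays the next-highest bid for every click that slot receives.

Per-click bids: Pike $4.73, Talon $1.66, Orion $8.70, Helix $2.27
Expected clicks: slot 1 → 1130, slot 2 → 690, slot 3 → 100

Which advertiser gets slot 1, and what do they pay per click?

Orion; $4.73 per click

Per-click bids in order: $8.70 (Orion) > $4.73 (Pike) > $2.27 (Helix) > $1.66 (Talon)
Slot 1 goes to the first-ranked bidder, Orion, who pays the next bid down: $4.73/click.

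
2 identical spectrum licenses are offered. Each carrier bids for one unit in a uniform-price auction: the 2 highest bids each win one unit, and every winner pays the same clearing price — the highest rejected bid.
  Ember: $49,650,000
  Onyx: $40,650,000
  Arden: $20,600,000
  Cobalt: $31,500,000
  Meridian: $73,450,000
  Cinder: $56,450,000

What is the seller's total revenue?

Total revenue: $99,300,000

Sorting: 73,450,000 (Meridian), 56,450,000 (Cinder), 49,650,000 (Ember), 40,650,000 (Onyx), …
Winners (2 units): Meridian, Cinder.
First losing bid is Ember's $49,650,000, which sets the uniform price.
Total revenue = 2 × $49,650,000 = $99,300,000.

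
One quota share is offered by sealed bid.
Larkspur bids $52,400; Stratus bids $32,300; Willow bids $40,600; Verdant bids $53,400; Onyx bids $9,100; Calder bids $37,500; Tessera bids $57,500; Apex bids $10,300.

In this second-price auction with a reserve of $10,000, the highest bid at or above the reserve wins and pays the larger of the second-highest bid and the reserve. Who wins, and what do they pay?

Tessera pays $53,400

Second-price auction with a reserve of $10,000: the highest bid at or above the reserve wins and pays the larger of the second-highest bid and the reserve.
Bids ranked: 57,500 (Tessera) > 53,400 (Verdant) > 52,400 (Larkspur) > 40,600 (Willow) > 37,500 (Calder) > 32,300 (Stratus) > …
Highest eligible bid: Tessera at $57,500.
Second-highest bid $53,400 exceeds the reserve $10,000 → payment $53,400.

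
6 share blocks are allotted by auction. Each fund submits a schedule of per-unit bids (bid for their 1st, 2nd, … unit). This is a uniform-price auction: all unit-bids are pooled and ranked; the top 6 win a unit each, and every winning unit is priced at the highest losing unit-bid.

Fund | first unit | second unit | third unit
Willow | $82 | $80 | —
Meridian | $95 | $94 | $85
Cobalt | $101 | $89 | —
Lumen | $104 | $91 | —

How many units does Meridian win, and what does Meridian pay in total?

Meridian: 2 units, pays $170

Merging the schedules and taking the best 6: 104 (Lumen-1), 101 (Cobalt-1), 95 (Meridian-1), 94 (Meridian-2), 91 (Lumen-2), 89 (Cobalt-2)
Highest rejected unit-bid = $85.
Meridian wins 2 unit(s) at $85 each.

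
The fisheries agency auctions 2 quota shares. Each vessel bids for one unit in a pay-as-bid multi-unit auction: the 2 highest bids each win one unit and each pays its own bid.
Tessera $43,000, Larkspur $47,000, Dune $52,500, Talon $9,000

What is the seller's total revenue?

Ordering the bids: 52,500 (Dune), 47,000 (Larkspur), 43,000 (Tessera), 9,000 (Talon)
Winners (2 units): Dune, Larkspur.
Total revenue = 52,500 + 47,000 = $99,500.

Total revenue: $99,500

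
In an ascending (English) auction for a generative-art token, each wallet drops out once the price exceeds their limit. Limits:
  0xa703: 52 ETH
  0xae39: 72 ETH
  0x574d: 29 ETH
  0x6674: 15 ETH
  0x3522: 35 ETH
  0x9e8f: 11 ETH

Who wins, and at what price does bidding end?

0xae39 wins at 52 ETH

Open ascending-bid auction: the price rises until one bidder remains; the winner pays the price at which the last rival dropped out.
Limits in order: 72 (0xae39) > 52 (0xa703) > 35 (0x3522) > 29 (0x574d) > 15 (0x6674) > 11 (0x9e8f)
0xa703 is the last rival to drop out, at 52 ETH; 0xae39 remains and wins at that price.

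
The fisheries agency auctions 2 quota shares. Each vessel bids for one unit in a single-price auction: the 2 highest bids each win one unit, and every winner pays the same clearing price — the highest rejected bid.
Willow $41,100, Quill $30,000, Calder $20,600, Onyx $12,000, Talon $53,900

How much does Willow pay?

Willow pays $30,000

Bids ranked high→low: 53,900 (Talon), 41,100 (Willow), 30,000 (Quill), 20,600 (Calder), …
Top 2: Talon, Willow.
Highest unsuccessful bid: $30,000 → clearing price.
Willow wins → pays $30,000.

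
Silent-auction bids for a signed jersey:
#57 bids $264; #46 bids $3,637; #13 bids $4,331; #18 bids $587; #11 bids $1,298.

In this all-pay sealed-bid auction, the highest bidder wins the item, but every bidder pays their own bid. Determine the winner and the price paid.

Sorting bids: 4,331 (#13) > 3,637 (#46) > 1,298 (#11) > 587 (#18) > 264 (#57)
#13 wins with the top bid; all bids are sunk regardless.

#13 pays $4,331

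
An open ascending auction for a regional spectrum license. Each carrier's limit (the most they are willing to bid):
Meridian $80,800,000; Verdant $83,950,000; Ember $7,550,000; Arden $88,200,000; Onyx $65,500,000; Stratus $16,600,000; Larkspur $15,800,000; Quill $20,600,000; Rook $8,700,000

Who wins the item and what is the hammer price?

Arden wins at $83,950,000

Rule: the price rises until one bidder remains; the winner pays the price at which the last rival dropped out.
Sorting limits: 88,200,000 (Arden) > 83,950,000 (Verdant) > 80,800,000 (Meridian) > 65,500,000 (Onyx) > 20,600,000 (Quill) > 16,600,000 (Stratus) > …
Bidding ends when Verdant exits at $83,950,000; Arden takes it.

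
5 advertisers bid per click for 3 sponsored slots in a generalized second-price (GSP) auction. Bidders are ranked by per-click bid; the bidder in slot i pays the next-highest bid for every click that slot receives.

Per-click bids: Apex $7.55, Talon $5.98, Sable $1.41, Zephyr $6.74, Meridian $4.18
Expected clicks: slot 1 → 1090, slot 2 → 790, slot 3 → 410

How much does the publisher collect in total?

Sorting advertisers: $7.55 (Apex) > $6.74 (Zephyr) > $5.98 (Talon) > $4.18 (Meridian) > …
Slot 1: Apex pays $6.74 × 1090 = $7346.60
Slot 2: Zephyr pays $5.98 × 790 = $4724.20
Slot 3: Talon pays $4.18 × 410 = $1713.80
Total = $13784.60

Total revenue: $13784.60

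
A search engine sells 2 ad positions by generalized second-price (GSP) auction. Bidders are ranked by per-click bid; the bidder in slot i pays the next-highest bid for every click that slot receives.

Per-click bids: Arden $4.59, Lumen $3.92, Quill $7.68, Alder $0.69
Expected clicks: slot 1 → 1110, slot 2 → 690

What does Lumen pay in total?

Ranked by bid: $7.68 (Quill) > $4.59 (Arden) > $3.92 (Lumen) > …
Lumen ranks below slot 2 → no slot, pays nothing.

Lumen pays $0.00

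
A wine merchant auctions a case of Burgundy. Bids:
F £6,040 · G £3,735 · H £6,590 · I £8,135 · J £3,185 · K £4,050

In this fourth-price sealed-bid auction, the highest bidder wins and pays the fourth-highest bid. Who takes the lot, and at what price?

Sorting bids: 8,135 (I) > 6,590 (H) > 6,040 (F) > 4,050 (K) > 3,735 (G) > 3,185 (J)
I wins; payment is bid #4 in the ranking = £4,050.

I pays £4,050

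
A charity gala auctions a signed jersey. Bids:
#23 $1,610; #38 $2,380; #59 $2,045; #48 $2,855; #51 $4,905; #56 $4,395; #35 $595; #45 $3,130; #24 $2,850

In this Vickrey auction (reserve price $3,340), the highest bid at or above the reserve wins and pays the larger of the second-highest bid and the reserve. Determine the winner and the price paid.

Sorting bids: 4,905 (#51) > 4,395 (#56) > 3,130 (#45) > 2,855 (#48) > 2,850 (#24) > 2,380 (#38) > …
#51 has the top bid at or above the reserve ($4,905).
max(second-highest $4,395, reserve $3,340) = $4,395; the reserve does not bind.

#51 pays $4,395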